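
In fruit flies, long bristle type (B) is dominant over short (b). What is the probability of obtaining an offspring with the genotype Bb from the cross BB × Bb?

Punnett square for BB × Bb:
Offspring genotypes: 2 BB, 2 Bb
Total offspring: 4
Count with target: 2
Probability: 2/4 = 1/2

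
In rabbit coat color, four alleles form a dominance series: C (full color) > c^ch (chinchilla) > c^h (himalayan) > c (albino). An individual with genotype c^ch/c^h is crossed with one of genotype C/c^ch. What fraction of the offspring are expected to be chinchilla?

Cross: c^ch/c^h × C/c^ch
Allele dominance: C > c^ch > c^h > c
Offspring genotypes: 1 C/c^ch, 1 c^ch/c^ch, 1 C/c^h, 1 c^ch/c^h
Phenotype counts: 2 full color, 2 chinchilla
chinchilla: 2 out of 4
Probability: 2/4 = 1/2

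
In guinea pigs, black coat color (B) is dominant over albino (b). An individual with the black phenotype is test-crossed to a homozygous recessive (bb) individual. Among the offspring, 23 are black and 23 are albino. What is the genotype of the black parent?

Test cross: ? × bb
Offspring: 23 black, 23 albino — approximately 1:1.
A 1:1 ratio in a test cross indicates the unknown parent is heterozygous (Bb).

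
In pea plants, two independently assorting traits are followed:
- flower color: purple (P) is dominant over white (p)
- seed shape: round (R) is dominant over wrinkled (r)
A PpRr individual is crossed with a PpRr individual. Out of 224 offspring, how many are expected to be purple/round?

Dihybrid cross PpRr × PpRr — consider each gene separately:
flower color: Pp × Pp → 1 PP, 2 Pp, 1 pp → 3 P_ : 1 pp (out of 4)
seed shape: Rr × Rr → 1 RR, 2 Rr, 1 rr → 3 R_ : 1 rr (out of 4)
Combine (counts out of 4 × 4 = 16): purple/round (P_R_) = 3×3 = 9; purple/wrinkled (P_rr) = 3×1 = 3; white/round (ppR_) = 1×3 = 3; white/wrinkled (pprr) = 1×1 = 1
Phenotype counts (out of 16): 9 purple/round, 3 purple/wrinkled, 3 white/round, 1 white/wrinkled
purple/round: 9 out of 16 → fraction 9/16
Expected count = 9/16 × 224 = 126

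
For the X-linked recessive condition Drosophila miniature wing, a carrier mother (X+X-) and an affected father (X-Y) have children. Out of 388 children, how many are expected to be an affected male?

Cross: X+X- × X-Y
Offspring: 1 X+X-, 1 X+Y, 1 X-X-, 1 X-Y
Probability of an affected male: 1/4
Expected count = 1/4 × 388 = 97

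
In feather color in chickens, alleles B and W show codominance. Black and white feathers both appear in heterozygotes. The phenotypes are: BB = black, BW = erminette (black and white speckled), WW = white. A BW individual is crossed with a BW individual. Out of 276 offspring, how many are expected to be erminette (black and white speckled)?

Punnett square for BW × BW:
Offspring genotypes: 1 BB, 2 BW, 1 WW
Phenotype counts: 1 black, 2 erminette (black and white speckled), 1 white
erminette (black and white speckled): 2 out of 4 → fraction 1/2
Expected count = 1/2 × 276 = 138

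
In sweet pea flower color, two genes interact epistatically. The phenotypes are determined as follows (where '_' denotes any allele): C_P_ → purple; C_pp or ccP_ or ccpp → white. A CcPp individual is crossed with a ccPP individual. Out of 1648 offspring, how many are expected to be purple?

Cross: CcPp × ccPP — consider each gene separately:
C gene: Cc × cc → 2 Cc, 2 cc → 2 C_ : 2 cc (out of 4)
P gene: Pp × PP → 2 PP, 2 Pp → 4 P_ (out of 4)
Genotype classes (out of 4 × 4 = 16): C_P_ = 2×4 = 8; ccP_ = 2×4 = 8
Apply the phenotype rules: C_P_ (8) → purple; ccP_ (8) → white
Phenotype counts (out of 16): 8 purple, 8 white
purple: 8 out of 16 → fraction 1/2
Expected count = 1/2 × 1648 = 824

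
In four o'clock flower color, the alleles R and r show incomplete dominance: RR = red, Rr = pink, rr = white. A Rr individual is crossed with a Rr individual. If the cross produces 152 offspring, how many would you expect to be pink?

Punnett square for Rr × Rr:
Offspring genotypes: 1 RR, 2 Rr, 1 rr
Phenotype counts: 1 red, 2 pink, 1 white
pink: 2 out of 4 → fraction 1/2
Expected count = 1/2 × 152 = 76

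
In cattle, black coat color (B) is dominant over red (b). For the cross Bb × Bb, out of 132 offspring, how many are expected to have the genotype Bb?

Punnett square for Bb × Bb:
Offspring genotypes: 1 BB, 2 Bb, 1 bb
Total offspring: 4
Count with target: 2
Probability: 2/4 = 1/2
Expected count = 1/2 × 132 = 66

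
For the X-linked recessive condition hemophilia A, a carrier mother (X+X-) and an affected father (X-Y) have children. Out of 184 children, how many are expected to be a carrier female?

Cross: X+X- × X-Y
Offspring: 1 X+X-, 1 X+Y, 1 X-X-, 1 X-Y
Probability of a carrier female: 1/4
Expected count = 1/4 × 184 = 46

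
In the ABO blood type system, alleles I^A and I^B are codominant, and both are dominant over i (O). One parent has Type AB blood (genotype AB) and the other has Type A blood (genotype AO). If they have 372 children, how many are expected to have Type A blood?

Cross: AB × AO
Possible offspring genotypes: 1 AA, 1 AO, 1 AB, 1 BO
Blood type counts: 2 Type A, 1 Type AB, 1 Type B
Probability of Type A: 2/4 = 1/2
Expected count = 1/2 × 372 = 186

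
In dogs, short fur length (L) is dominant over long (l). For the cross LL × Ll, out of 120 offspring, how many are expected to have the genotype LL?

Punnett square for LL × Ll:
Offspring genotypes: 2 LL, 2 Ll
Total offspring: 4
Count with target: 2
Probability: 2/4 = 1/2
Expected count = 1/2 × 120 = 60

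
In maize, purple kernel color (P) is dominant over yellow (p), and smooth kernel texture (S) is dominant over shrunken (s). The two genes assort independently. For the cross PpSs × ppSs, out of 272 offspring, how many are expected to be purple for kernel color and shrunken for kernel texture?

Dihybrid cross PpSs × ppSs — consider each gene separately:
kernel color: Pp × pp → 2 Pp, 2 pp → 2 P_ : 2 pp (out of 4)
kernel texture: Ss × Ss → 1 SS, 2 Ss, 1 ss → 3 S_ : 1 ss (out of 4)
Looking for: purple (P_) and shrunken (ss)
P(purple) = 2/4, P(shrunken) = 1/4
P(both) = 2/4 × 1/4 = 2/16 = 1/8
Expected count = 1/8 × 272 = 34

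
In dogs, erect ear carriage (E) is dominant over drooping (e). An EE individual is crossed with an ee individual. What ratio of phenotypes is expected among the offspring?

Punnett square for EE × ee:
Offspring genotypes: 4 Ee
erect: 4, drooping: 0
Ratio: all erect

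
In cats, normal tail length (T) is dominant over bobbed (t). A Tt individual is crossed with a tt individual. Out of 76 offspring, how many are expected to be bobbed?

Punnett square for Tt × tt:
Offspring genotypes: 2 Tt, 2 tt
normal: 2, bobbed: 2
bobbed: 2 out of 4 → fraction 1/2
Expected count = 1/2 × 76 = 38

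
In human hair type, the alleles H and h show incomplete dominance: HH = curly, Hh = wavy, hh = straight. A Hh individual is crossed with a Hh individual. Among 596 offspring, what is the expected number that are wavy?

Punnett square for Hh × Hh:
Offspring genotypes: 1 HH, 2 Hh, 1 hh
Phenotype counts: 1 curly, 2 wavy, 1 straight
wavy: 2 out of 4 → fraction 1/2
Expected count = 1/2 × 596 = 298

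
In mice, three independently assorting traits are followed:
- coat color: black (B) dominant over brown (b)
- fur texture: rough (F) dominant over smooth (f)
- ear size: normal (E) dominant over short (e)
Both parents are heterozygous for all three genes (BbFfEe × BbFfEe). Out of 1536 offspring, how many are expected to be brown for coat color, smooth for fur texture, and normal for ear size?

Trihybrid cross: BbFfEe × BbFfEe
Each trait segregates independently with a 3:1 phenotypic ratio, so each gene contributes 3/4 (dominant) or 1/4 (recessive).
Target: brown (coat color), smooth (fur texture), normal (ear size)
Probability = product of independent per-trait probabilities
= 1/4 × 1/4 × 3/4 = 3/64
Expected count = 3/64 × 1536 = 72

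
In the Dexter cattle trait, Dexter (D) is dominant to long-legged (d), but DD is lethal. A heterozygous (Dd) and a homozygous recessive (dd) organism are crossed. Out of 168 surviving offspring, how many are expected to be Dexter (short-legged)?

Cross: Dd × dd
Punnett square offspring (before lethality): 2 Dd, 2 dd
No DD offspring are produced in this cross.
Dexter (short-legged): 2 out of 4 → fraction 1/2
Expected count = 1/2 × 168 = 84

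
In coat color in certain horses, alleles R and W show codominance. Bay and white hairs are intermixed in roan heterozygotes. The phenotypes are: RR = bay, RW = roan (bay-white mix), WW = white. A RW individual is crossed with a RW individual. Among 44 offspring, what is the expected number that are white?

Punnett square for RW × RW:
Offspring genotypes: 1 RR, 2 RW, 1 WW
Phenotype counts: 1 bay, 2 roan (bay-white mix), 1 white
white: 1 out of 4 → fraction 1/4
Expected count = 1/4 × 44 = 11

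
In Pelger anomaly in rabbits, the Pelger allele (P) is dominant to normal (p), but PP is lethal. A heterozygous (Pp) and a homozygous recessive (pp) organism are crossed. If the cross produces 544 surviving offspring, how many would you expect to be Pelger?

Cross: Pp × pp
Punnett square offspring (before lethality): 2 Pp, 2 pp
No PP offspring are produced in this cross.
Pelger: 2 out of 4 → fraction 1/2
Expected count = 1/2 × 544 = 272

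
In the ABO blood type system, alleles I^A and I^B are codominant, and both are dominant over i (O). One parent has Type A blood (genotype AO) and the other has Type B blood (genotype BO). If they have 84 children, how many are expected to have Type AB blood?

Cross: AO × BO
Possible offspring genotypes: 1 AB, 1 AO, 1 BO, 1 OO
Blood type counts: 1 Type AB, 1 Type A, 1 Type B, 1 Type O
Probability of Type AB: 1/4
Expected count = 1/4 × 84 = 21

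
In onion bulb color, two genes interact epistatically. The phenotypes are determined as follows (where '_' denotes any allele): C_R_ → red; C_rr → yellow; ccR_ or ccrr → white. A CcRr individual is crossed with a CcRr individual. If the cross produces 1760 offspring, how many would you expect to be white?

Cross: CcRr × CcRr — consider each gene separately:
C gene: Cc × Cc → 1 CC, 2 Cc, 1 cc → 3 C_ : 1 cc (out of 4)
R gene: Rr × Rr → 1 RR, 2 Rr, 1 rr → 3 R_ : 1 rr (out of 4)
Genotype classes (out of 4 × 4 = 16): C_R_ = 3×3 = 9; C_rr = 3×1 = 3; ccR_ = 1×3 = 3; ccrr = 1×1 = 1
Apply the phenotype rules: C_R_ (9) → red; C_rr (3) → yellow; ccR_ (3) + ccrr (1) → white
Phenotype counts (out of 16): 9 red, 3 yellow, 4 white
white: 4 out of 16 → fraction 1/4
Expected count = 1/4 × 1760 = 440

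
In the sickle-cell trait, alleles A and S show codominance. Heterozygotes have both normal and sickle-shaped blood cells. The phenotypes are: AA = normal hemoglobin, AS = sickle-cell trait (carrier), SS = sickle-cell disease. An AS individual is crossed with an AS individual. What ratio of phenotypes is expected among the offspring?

Punnett square for AS × AS:
Offspring genotypes: 1 AA, 2 AS, 1 SS
Phenotype counts: 1 normal hemoglobin, 2 sickle-cell trait (carrier), 1 sickle-cell disease
Ratio: 1 normal hemoglobin : 2 sickle-cell trait (carrier) : 1 sickle-cell disease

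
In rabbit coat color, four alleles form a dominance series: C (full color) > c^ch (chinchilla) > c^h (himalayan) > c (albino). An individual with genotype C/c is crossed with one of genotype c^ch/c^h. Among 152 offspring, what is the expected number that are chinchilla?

Cross: C/c × c^ch/c^h
Allele dominance: C > c^ch > c^h > c
Offspring genotypes: 1 C/c^ch, 1 C/c^h, 1 c^ch/c, 1 c^h/c
Phenotype counts: 2 full color, 1 chinchilla, 1 himalayan
chinchilla: 1 out of 4 → fraction 1/4
Expected count = 1/4 × 152 = 38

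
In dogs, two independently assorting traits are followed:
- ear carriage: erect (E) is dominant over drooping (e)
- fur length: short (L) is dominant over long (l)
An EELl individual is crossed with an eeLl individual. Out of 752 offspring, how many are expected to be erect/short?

Dihybrid cross EELl × eeLl — consider each gene separately:
ear carriage: EE × ee → 4 Ee → 4 E_ (out of 4)
fur length: Ll × Ll → 1 LL, 2 Ll, 1 ll → 3 L_ : 1 ll (out of 4)
Combine (counts out of 4 × 4 = 16): erect/short (E_L_) = 4×3 = 12; erect/long (E_ll) = 4×1 = 4
Phenotype counts (out of 16): 12 erect/short, 4 erect/long
erect/short: 12 out of 16 → fraction 3/4
Expected count = 3/4 × 752 = 564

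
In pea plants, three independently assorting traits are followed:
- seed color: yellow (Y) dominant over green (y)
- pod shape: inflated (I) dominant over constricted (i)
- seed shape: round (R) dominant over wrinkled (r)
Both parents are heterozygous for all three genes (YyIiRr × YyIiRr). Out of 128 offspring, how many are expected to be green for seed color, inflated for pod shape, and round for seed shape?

Trihybrid cross: YyIiRr × YyIiRr
Each trait segregates independently with a 3:1 phenotypic ratio, so each gene contributes 3/4 (dominant) or 1/4 (recessive).
Target: green (seed color), inflated (pod shape), round (seed shape)
Probability = product of independent per-trait probabilities
= 1/4 × 3/4 × 3/4 = 9/64
Expected count = 9/64 × 128 = 18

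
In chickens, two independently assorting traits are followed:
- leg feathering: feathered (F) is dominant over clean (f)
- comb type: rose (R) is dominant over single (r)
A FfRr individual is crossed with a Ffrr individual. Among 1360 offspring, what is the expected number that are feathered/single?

Dihybrid cross FfRr × Ffrr — consider each gene separately:
leg feathering: Ff × Ff → 1 FF, 2 Ff, 1 ff → 3 F_ : 1 ff (out of 4)
comb type: Rr × rr → 2 Rr, 2 rr → 2 R_ : 2 rr (out of 4)
Combine (counts out of 4 × 4 = 16): feathered/rose (F_R_) = 3×2 = 6; feathered/single (F_rr) = 3×2 = 6; clean/rose (ffR_) = 1×2 = 2; clean/single (ffrr) = 1×2 = 2
Phenotype counts (out of 16): 6 feathered/rose, 6 feathered/single, 2 clean/rose, 2 clean/single
feathered/single: 6 out of 16 → fraction 3/8
Expected count = 3/8 × 1360 = 510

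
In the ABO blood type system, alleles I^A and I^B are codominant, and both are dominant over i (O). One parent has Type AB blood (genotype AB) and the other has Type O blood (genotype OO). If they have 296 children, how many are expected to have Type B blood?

Cross: AB × OO
Possible offspring genotypes: 2 AO, 2 BO
Blood type counts: 2 Type A, 2 Type B
Probability of Type B: 2/4 = 1/2
Expected count = 1/2 × 296 = 148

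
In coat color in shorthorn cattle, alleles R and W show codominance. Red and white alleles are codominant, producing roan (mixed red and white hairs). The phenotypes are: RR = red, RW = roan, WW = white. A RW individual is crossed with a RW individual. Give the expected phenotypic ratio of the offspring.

Punnett square for RW × RW:
Offspring genotypes: 1 RR, 2 RW, 1 WW
Phenotype counts: 1 red, 2 roan, 1 white
Ratio: 1 red : 2 roan : 1 white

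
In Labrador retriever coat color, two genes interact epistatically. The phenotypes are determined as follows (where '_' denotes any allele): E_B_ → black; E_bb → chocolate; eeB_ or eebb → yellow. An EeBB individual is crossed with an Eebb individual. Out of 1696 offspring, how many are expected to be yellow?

Cross: EeBB × Eebb — consider each gene separately:
E gene: Ee × Ee → 1 EE, 2 Ee, 1 ee → 3 E_ : 1 ee (out of 4)
B gene: BB × bb → 4 Bb → 4 B_ (out of 4)
Genotype classes (out of 4 × 4 = 16): E_B_ = 3×4 = 12; eeB_ = 1×4 = 4
Apply the phenotype rules: E_B_ (12) → black; eeB_ (4) → yellow
Phenotype counts (out of 16): 12 black, 4 yellow
yellow: 4 out of 16 → fraction 1/4
Expected count = 1/4 × 1696 = 424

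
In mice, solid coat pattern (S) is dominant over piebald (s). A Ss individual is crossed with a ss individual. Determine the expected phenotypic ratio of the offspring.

Punnett square for Ss × ss:
Offspring genotypes: 2 Ss, 2 ss
solid: 2, piebald: 2
Ratio: 1:1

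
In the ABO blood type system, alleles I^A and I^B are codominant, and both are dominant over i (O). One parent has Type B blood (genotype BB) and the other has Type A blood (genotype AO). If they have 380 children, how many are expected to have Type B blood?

Cross: BB × AO
Possible offspring genotypes: 2 AB, 2 BO
Blood type counts: 2 Type AB, 2 Type B
Probability of Type B: 2/4 = 1/2
Expected count = 1/2 × 380 = 190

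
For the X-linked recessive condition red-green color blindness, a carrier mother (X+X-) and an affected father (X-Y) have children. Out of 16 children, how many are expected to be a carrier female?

Cross: X+X- × X-Y
Offspring: 1 X+X-, 1 X+Y, 1 X-X-, 1 X-Y
Probability of a carrier female: 1/4
Expected count = 1/4 × 16 = 4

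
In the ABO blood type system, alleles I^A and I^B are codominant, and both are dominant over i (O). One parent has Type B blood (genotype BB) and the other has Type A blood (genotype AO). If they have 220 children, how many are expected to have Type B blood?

Cross: BB × AO
Possible offspring genotypes: 2 AB, 2 BO
Blood type counts: 2 Type AB, 2 Type B
Probability of Type B: 2/4 = 1/2
Expected count = 1/2 × 220 = 110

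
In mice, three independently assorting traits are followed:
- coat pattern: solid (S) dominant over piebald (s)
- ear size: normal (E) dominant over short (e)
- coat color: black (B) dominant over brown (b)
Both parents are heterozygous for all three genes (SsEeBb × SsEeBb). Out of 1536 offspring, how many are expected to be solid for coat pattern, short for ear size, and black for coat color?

Trihybrid cross: SsEeBb × SsEeBb
Each trait segregates independently with a 3:1 phenotypic ratio, so each gene contributes 3/4 (dominant) or 1/4 (recessive).
Target: solid (coat pattern), short (ear size), black (coat color)
Probability = product of independent per-trait probabilities
= 3/4 × 1/4 × 3/4 = 9/64
Expected count = 9/64 × 1536 = 216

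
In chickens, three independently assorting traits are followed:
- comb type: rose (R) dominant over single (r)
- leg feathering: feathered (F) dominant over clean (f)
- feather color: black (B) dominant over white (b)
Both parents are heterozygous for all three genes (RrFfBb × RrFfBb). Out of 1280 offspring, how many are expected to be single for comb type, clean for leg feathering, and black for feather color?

Trihybrid cross: RrFfBb × RrFfBb
Each trait segregates independently with a 3:1 phenotypic ratio, so each gene contributes 3/4 (dominant) or 1/4 (recessive).
Target: single (comb type), clean (leg feathering), black (feather color)
Probability = product of independent per-trait probabilities
= 1/4 × 1/4 × 3/4 = 3/64
Expected count = 3/64 × 1280 = 60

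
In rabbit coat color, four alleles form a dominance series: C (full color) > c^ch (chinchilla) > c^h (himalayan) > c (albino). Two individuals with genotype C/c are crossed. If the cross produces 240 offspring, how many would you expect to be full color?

Cross: C/c × C/c
Allele dominance: C > c^ch > c^h > c
Offspring genotypes: 1 C/C, 2 C/c, 1 c/c
Phenotype counts: 3 full color, 1 albino
full color: 3 out of 4 → fraction 3/4
Expected count = 3/4 × 240 = 180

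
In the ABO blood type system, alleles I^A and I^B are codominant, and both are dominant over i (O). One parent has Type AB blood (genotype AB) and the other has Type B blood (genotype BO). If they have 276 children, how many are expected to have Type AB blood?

Cross: AB × BO
Possible offspring genotypes: 1 AB, 1 AO, 1 BB, 1 BO
Blood type counts: 1 Type AB, 1 Type A, 2 Type B
Probability of Type AB: 1/4
Expected count = 1/4 × 276 = 69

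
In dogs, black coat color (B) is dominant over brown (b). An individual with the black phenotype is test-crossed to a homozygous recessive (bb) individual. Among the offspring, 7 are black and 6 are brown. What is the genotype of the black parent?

Test cross: ? × bb
Offspring: 7 black, 6 brown — approximately 1:1.
A 1:1 ratio in a test cross indicates the unknown parent is heterozygous (Bb).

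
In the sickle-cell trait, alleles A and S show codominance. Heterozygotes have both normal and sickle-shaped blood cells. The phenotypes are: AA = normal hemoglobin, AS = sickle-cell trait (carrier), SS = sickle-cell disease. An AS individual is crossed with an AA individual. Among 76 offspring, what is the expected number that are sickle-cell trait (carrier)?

Punnett square for AS × AA:
Offspring genotypes: 2 AA, 2 AS
Phenotype counts: 2 normal hemoglobin, 2 sickle-cell trait (carrier)
sickle-cell trait (carrier): 2 out of 4 → fraction 1/2
Expected count = 1/2 × 76 = 38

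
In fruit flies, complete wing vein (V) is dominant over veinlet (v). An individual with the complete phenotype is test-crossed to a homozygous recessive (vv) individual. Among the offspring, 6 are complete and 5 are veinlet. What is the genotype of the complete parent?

Test cross: ? × vv
Offspring: 6 complete, 5 veinlet — approximately 1:1.
A 1:1 ratio in a test cross indicates the unknown parent is heterozygous (Vv).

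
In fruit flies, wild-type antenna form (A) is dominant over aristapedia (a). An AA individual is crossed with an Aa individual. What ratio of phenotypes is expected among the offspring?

Punnett square for AA × Aa:
Offspring genotypes: 2 AA, 2 Aa
wild-type: 4, aristapedia: 0
Ratio: all wild-type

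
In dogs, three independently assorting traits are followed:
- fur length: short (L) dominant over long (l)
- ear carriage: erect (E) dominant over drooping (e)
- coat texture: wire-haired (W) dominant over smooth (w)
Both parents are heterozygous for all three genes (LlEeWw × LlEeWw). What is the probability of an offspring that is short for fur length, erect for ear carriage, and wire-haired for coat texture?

Trihybrid cross: LlEeWw × LlEeWw
Each trait segregates independently with a 3:1 phenotypic ratio, so each gene contributes 3/4 (dominant) or 1/4 (recessive).
Target: short (fur length), erect (ear carriage), wire-haired (coat texture)
Probability = product of independent per-trait probabilities
= 3/4 × 3/4 × 3/4 = 27/64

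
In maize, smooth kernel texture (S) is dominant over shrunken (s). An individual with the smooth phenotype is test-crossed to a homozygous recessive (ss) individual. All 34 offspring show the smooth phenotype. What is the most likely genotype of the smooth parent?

Test cross: ? × ss
All offspring are smooth.
If the unknown parent were heterozygous (Ss), about half of 34 offspring would be shrunken; none are. The unknown parent is most likely homozygous dominant (SS).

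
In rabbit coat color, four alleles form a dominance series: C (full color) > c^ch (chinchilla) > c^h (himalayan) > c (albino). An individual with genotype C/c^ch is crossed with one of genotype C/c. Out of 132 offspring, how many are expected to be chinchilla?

Cross: C/c^ch × C/c
Allele dominance: C > c^ch > c^h > c
Offspring genotypes: 1 C/C, 1 C/c, 1 C/c^ch, 1 c^ch/c
Phenotype counts: 3 full color, 1 chinchilla
chinchilla: 1 out of 4 → fraction 1/4
Expected count = 1/4 × 132 = 33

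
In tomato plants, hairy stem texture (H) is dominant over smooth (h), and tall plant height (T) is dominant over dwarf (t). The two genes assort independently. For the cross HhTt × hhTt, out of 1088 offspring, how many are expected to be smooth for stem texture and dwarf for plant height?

Dihybrid cross HhTt × hhTt — consider each gene separately:
stem texture: Hh × hh → 2 Hh, 2 hh → 2 H_ : 2 hh (out of 4)
plant height: Tt × Tt → 1 TT, 2 Tt, 1 tt → 3 T_ : 1 tt (out of 4)
Looking for: smooth (hh) and dwarf (tt)
P(smooth) = 2/4, P(dwarf) = 1/4
P(both) = 2/4 × 1/4 = 2/16 = 1/8
Expected count = 1/8 × 1088 = 136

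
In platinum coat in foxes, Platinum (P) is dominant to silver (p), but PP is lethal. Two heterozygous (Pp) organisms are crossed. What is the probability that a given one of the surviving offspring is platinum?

Cross: Pp × Pp
Punnett square offspring (before lethality): 1 PP, 2 Pp, 1 pp
The PP genotype is lethal (embryos die); surviving offspring: 2 Pp, 1 pp
platinum: 2 out of 3
Probability: 2/3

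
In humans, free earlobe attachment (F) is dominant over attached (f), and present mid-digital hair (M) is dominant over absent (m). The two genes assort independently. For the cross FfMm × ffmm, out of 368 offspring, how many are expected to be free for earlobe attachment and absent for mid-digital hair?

Dihybrid cross FfMm × ffmm — consider each gene separately:
earlobe attachment: Ff × ff → 2 Ff, 2 ff → 2 F_ : 2 ff (out of 4)
mid-digital hair: Mm × mm → 2 Mm, 2 mm → 2 M_ : 2 mm (out of 4)
Looking for: free (F_) and absent (mm)
P(free) = 2/4, P(absent) = 2/4
P(both) = 2/4 × 2/4 = 4/16 = 1/4
Expected count = 1/4 × 368 = 92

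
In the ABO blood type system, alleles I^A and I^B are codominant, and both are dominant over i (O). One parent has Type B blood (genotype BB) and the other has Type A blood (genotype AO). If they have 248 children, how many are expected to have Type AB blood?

Cross: BB × AO
Possible offspring genotypes: 2 AB, 2 BO
Blood type counts: 2 Type AB, 2 Type B
Probability of Type AB: 2/4 = 1/2
Expected count = 1/2 × 248 = 124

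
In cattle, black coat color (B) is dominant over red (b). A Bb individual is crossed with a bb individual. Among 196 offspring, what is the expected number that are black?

Punnett square for Bb × bb:
Offspring genotypes: 2 Bb, 2 bb
black: 2, red: 2
black: 2 out of 4 → fraction 1/2
Expected count = 1/2 × 196 = 98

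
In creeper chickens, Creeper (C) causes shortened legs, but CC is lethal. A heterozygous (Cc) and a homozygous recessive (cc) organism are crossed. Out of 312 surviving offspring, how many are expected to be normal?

Cross: Cc × cc
Punnett square offspring (before lethality): 2 Cc, 2 cc
No CC offspring are produced in this cross.
normal: 2 out of 4 → fraction 1/2
Expected count = 1/2 × 312 = 156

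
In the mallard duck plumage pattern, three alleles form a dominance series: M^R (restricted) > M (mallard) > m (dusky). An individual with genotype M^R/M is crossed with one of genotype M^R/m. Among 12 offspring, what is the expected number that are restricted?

Cross: M^R/M × M^R/m
Allele dominance: M^R > M > m
Offspring genotypes: 1 M^R/M^R, 1 M^R/m, 1 M^R/M, 1 M/m
Phenotype counts: 3 restricted, 1 mallard
restricted: 3 out of 4 → fraction 3/4
Expected count = 3/4 × 12 = 9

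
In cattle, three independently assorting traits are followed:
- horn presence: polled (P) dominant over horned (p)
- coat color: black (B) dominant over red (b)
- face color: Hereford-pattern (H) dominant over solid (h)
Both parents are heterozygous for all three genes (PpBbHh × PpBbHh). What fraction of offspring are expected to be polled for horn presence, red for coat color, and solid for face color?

Trihybrid cross: PpBbHh × PpBbHh
Each trait segregates independently with a 3:1 phenotypic ratio, so each gene contributes 3/4 (dominant) or 1/4 (recessive).
Target: polled (horn presence), red (coat color), solid (face color)
Probability = product of independent per-trait probabilities
= 3/4 × 1/4 × 1/4 = 3/64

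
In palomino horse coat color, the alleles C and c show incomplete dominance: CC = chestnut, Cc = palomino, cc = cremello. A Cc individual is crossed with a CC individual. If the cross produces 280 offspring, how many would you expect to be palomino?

Punnett square for Cc × CC:
Offspring genotypes: 2 CC, 2 Cc
Phenotype counts: 2 chestnut, 2 palomino
palomino: 2 out of 4 → fraction 1/2
Expected count = 1/2 × 280 = 140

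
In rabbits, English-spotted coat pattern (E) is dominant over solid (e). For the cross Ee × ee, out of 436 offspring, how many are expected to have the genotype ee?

Punnett square for Ee × ee:
Offspring genotypes: 2 Ee, 2 ee
Total offspring: 4
Count with target: 2
Probability: 2/4 = 1/2
Expected count = 1/2 × 436 = 218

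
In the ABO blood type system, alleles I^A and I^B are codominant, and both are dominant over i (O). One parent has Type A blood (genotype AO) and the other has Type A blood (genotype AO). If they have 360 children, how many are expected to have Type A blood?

Cross: AO × AO
Possible offspring genotypes: 1 AA, 2 AO, 1 OO
Blood type counts: 3 Type A, 1 Type O
Probability of Type A: 3/4
Expected count = 3/4 × 360 = 270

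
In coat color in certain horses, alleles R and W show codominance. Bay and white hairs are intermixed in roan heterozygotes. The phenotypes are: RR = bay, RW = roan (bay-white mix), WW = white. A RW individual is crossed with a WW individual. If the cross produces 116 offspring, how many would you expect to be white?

Punnett square for RW × WW:
Offspring genotypes: 2 RW, 2 WW
Phenotype counts: 2 roan (bay-white mix), 2 white
white: 2 out of 4 → fraction 1/2
Expected count = 1/2 × 116 = 58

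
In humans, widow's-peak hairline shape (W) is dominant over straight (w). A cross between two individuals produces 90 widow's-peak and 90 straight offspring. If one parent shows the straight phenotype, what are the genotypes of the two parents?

Observed offspring: 90 widow's-peak, 90 straight
The observed ratio simplifies to 1:1. One parent shows straight, so its genotype must be ww. A 1:1 offspring split requires the other parent to be heterozygous (Ww).
Parent genotypes: ww × Ww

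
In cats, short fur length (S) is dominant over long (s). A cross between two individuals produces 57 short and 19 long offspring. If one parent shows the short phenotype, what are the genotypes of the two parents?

Observed offspring: 57 short, 19 long
The observed ratio simplifies to 3:1. Long (ss) offspring appear, so each parent must contribute one s allele. The parent stated to show short carries S, so it is Ss. The other parent is then either Ss or ss: Ss × ss would give a 1:1 split, whereas Ss × Ss gives 3:1 — matching the data. So both parents are heterozygous (Ss × Ss).
Parent genotypes: Ss × Ss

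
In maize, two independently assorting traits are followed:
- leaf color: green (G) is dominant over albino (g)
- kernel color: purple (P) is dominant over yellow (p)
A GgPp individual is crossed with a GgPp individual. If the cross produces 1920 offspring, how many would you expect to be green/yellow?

Dihybrid cross GgPp × GgPp — consider each gene separately:
leaf color: Gg × Gg → 1 GG, 2 Gg, 1 gg → 3 G_ : 1 gg (out of 4)
kernel color: Pp × Pp → 1 PP, 2 Pp, 1 pp → 3 P_ : 1 pp (out of 4)
Combine (counts out of 4 × 4 = 16): green/purple (G_P_) = 3×3 = 9; green/yellow (G_pp) = 3×1 = 3; albino/purple (ggP_) = 1×3 = 3; albino/yellow (ggpp) = 1×1 = 1
Phenotype counts (out of 16): 9 green/purple, 3 green/yellow, 3 albino/purple, 1 albino/yellow
green/yellow: 3 out of 16 → fraction 3/16
Expected count = 3/16 × 1920 = 360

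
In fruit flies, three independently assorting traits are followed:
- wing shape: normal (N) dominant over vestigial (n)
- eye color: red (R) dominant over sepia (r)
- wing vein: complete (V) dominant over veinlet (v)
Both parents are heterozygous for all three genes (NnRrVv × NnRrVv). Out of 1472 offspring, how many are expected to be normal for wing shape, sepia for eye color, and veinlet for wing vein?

Trihybrid cross: NnRrVv × NnRrVv
Each trait segregates independently with a 3:1 phenotypic ratio, so each gene contributes 3/4 (dominant) or 1/4 (recessive).
Target: normal (wing shape), sepia (eye color), veinlet (wing vein)
Probability = product of independent per-trait probabilities
= 3/4 × 1/4 × 1/4 = 3/64
Expected count = 3/64 × 1472 = 69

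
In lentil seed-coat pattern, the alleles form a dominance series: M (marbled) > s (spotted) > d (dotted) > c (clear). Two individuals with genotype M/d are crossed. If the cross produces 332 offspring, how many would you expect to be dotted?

Cross: M/d × M/d
Allele dominance: M > s > d > c
Offspring genotypes: 1 M/M, 2 M/d, 1 d/d
Phenotype counts: 3 marbled, 1 dotted
dotted: 1 out of 4 → fraction 1/4
Expected count = 1/4 × 332 = 83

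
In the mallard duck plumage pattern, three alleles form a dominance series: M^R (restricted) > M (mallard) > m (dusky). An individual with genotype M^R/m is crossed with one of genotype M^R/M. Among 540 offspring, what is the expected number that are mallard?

Cross: M^R/m × M^R/M
Allele dominance: M^R > M > m
Offspring genotypes: 1 M^R/M^R, 1 M^R/M, 1 M^R/m, 1 M/m
Phenotype counts: 3 restricted, 1 mallard
mallard: 1 out of 4 → fraction 1/4
Expected count = 1/4 × 540 = 135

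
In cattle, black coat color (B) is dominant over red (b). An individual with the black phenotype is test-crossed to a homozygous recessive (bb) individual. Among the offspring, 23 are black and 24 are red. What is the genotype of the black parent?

Test cross: ? × bb
Offspring: 23 black, 24 red — approximately 1:1.
A 1:1 ratio in a test cross indicates the unknown parent is heterozygous (Bb).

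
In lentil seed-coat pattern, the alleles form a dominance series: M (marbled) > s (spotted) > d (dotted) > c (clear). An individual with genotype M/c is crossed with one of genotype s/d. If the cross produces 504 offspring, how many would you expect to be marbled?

Cross: M/c × s/d
Allele dominance: M > s > d > c
Offspring genotypes: 1 M/s, 1 M/d, 1 s/c, 1 d/c
Phenotype counts: 2 marbled, 1 spotted, 1 dotted
marbled: 2 out of 4 → fraction 1/2
Expected count = 1/2 × 504 = 252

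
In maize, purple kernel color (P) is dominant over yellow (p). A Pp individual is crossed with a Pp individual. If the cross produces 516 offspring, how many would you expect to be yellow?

Punnett square for Pp × Pp:
Offspring genotypes: 1 PP, 2 Pp, 1 pp
purple: 3, yellow: 1
yellow: 1 out of 4 → fraction 1/4
Expected count = 1/4 × 516 = 129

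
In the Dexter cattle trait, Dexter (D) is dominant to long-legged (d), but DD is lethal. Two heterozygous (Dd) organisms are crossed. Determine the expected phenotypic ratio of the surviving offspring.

Cross: Dd × Dd
Punnett square offspring (before lethality): 1 DD, 2 Dd, 1 dd
The DD genotype is lethal (embryos die); surviving offspring: 2 Dd, 1 dd
Ratio: 2 Dexter (short-legged) : 1 long-legged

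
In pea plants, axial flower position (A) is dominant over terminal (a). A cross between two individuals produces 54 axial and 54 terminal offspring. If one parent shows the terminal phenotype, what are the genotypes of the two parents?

Observed offspring: 54 axial, 54 terminal
The observed ratio simplifies to 1:1. One parent shows terminal, so its genotype must be aa. A 1:1 offspring split requires the other parent to be heterozygous (Aa).
Parent genotypes: aa × Aa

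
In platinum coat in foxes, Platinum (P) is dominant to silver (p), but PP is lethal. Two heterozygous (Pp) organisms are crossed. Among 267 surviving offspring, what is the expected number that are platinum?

Cross: Pp × Pp
Punnett square offspring (before lethality): 1 PP, 2 Pp, 1 pp
The PP genotype is lethal (embryos die); surviving offspring: 2 Pp, 1 pp
platinum: 2 out of 3 → fraction 2/3
Expected count = 2/3 × 267 = 178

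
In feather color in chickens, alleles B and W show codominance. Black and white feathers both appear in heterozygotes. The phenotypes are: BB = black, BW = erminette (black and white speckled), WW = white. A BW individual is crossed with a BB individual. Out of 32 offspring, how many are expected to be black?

Punnett square for BW × BB:
Offspring genotypes: 2 BB, 2 BW
Phenotype counts: 2 black, 2 erminette (black and white speckled)
black: 2 out of 4 → fraction 1/2
Expected count = 1/2 × 32 = 16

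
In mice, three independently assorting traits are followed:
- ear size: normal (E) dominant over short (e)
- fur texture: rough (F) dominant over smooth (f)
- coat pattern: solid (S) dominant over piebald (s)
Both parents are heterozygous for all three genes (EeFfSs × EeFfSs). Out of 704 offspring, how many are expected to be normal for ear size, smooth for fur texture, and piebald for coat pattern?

Trihybrid cross: EeFfSs × EeFfSs
Each trait segregates independently with a 3:1 phenotypic ratio, so each gene contributes 3/4 (dominant) or 1/4 (recessive).
Target: normal (ear size), smooth (fur texture), piebald (coat pattern)
Probability = product of independent per-trait probabilities
= 3/4 × 1/4 × 1/4 = 3/64
Expected count = 3/64 × 704 = 33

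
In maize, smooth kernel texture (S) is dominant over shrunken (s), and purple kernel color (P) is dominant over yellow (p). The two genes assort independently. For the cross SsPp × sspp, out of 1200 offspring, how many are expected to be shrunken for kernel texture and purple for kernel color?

Dihybrid cross SsPp × sspp — consider each gene separately:
kernel texture: Ss × ss → 2 Ss, 2 ss → 2 S_ : 2 ss (out of 4)
kernel color: Pp × pp → 2 Pp, 2 pp → 2 P_ : 2 pp (out of 4)
Looking for: shrunken (ss) and purple (P_)
P(shrunken) = 2/4, P(purple) = 2/4
P(both) = 2/4 × 2/4 = 4/16 = 1/4
Expected count = 1/4 × 1200 = 300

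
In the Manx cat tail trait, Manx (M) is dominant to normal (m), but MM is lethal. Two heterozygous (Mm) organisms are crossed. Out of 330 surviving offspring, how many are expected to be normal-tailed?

Cross: Mm × Mm
Punnett square offspring (before lethality): 1 MM, 2 Mm, 1 mm
The MM genotype is lethal (embryos die); surviving offspring: 2 Mm, 1 mm
normal-tailed: 1 out of 3 → fraction 1/3
Expected count = 1/3 × 330 = 110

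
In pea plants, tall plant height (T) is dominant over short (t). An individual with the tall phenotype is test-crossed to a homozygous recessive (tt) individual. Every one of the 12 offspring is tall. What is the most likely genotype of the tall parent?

Test cross: ? × tt
All offspring are tall.
If the unknown parent were heterozygous (Tt), about half of 12 offspring would be short; none are. The unknown parent is most likely homozygous dominant (TT).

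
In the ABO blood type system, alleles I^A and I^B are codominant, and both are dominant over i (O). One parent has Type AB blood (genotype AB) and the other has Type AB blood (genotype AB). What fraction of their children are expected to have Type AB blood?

Cross: AB × AB
Possible offspring genotypes: 1 AA, 2 AB, 1 BB
Blood type counts: 1 Type A, 2 Type AB, 1 Type B
Probability of Type AB: 2/4 = 1/2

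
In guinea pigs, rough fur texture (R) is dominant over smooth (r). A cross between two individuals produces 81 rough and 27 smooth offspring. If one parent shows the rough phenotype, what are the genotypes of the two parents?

Observed offspring: 81 rough, 27 smooth
The observed ratio simplifies to 3:1. Smooth (rr) offspring appear, so each parent must contribute one r allele. The parent stated to show rough carries R, so it is Rr. The other parent is then either Rr or rr: Rr × rr would give a 1:1 split, whereas Rr × Rr gives 3:1 — matching the data. So both parents are heterozygous (Rr × Rr).
Parent genotypes: Rr × Rr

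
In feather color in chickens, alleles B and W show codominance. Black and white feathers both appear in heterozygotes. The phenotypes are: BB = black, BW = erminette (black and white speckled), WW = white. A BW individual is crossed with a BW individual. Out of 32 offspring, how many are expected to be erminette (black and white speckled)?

Punnett square for BW × BW:
Offspring genotypes: 1 BB, 2 BW, 1 WW
Phenotype counts: 1 black, 2 erminette (black and white speckled), 1 white
erminette (black and white speckled): 2 out of 4 → fraction 1/2
Expected count = 1/2 × 32 = 16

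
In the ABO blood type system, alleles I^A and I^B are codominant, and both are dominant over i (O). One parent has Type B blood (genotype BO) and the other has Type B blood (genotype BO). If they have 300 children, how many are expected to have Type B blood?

Cross: BO × BO
Possible offspring genotypes: 1 BB, 2 BO, 1 OO
Blood type counts: 3 Type B, 1 Type O
Probability of Type B: 3/4
Expected count = 3/4 × 300 = 225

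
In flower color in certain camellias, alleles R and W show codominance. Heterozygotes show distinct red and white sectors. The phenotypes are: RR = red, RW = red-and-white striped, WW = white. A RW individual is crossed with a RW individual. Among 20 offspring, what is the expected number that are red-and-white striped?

Punnett square for RW × RW:
Offspring genotypes: 1 RR, 2 RW, 1 WW
Phenotype counts: 1 red, 2 red-and-white striped, 1 white
red-and-white striped: 2 out of 4 → fraction 1/2
Expected count = 1/2 × 20 = 10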